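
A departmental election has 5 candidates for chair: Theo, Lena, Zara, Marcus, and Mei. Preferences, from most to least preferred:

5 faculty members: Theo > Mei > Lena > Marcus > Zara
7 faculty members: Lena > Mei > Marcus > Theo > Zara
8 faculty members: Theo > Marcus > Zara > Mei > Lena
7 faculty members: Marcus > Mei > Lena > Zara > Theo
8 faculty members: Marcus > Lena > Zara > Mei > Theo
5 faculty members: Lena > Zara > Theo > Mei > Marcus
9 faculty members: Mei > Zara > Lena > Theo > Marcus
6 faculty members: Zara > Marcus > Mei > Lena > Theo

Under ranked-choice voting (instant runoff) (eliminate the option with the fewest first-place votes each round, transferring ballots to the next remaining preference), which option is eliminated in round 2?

Round 1: Theo 13, Lena 12, Zara 6, Marcus 15, Mei 9. Eliminate Zara.
Round 2: Theo 13, Lena 12, Marcus 21, Mei 9. Eliminate Mei.

Mei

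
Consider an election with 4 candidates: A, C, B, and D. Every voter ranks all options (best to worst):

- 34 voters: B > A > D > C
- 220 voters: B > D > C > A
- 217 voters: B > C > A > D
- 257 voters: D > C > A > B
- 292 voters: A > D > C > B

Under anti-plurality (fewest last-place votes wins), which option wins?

C

Last-place votes: A 220, C 34, B 549, D 217.
C is ranked last by the fewest voters, so C wins.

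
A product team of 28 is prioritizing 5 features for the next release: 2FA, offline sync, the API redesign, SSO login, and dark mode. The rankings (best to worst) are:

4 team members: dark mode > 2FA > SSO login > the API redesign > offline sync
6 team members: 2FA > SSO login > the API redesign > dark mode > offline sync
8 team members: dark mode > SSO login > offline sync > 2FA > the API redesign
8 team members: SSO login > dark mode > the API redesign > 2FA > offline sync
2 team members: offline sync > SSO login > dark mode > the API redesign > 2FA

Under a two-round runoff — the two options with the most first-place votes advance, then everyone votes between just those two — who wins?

Round 1 first-place votes: 2FA 6, offline sync 2, the API redesign 0, SSO login 8, dark mode 12.
dark mode and SSO login advance.
Runoff: dark mode is preferred to SSO login by 12 voters; SSO login by 16.
SSO login wins the runoff.

SSO login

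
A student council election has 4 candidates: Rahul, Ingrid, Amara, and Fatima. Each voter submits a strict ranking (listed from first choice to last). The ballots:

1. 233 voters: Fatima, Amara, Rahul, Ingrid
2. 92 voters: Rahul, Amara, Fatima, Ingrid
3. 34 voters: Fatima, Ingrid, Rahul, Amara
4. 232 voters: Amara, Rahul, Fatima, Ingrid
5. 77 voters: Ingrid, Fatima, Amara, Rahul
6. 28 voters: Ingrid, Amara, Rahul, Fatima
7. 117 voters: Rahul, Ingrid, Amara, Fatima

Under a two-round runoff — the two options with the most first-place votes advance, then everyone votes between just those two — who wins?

Amara

Round 1 first-place votes: Rahul 209, Ingrid 105, Amara 232, Fatima 267.
Fatima and Amara advance.
Runoff: Fatima is preferred to Amara by 344 voters; Amara by 469.
Amara wins the runoff.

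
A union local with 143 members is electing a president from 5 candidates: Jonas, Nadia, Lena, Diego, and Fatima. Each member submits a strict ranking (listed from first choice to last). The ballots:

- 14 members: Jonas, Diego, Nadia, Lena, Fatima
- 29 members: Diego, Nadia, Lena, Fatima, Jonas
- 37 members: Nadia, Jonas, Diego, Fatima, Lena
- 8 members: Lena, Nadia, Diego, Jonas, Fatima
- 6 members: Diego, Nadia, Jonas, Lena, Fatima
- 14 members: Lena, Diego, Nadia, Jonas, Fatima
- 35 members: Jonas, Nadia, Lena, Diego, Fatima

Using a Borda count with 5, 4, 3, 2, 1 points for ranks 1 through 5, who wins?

Nadia

Jonas: 14·5 + 29·1 + 37·4 + 8·2 + 6·3 + 14·2 + 35·5 = 484
Nadia: 14·3 + 29·4 + 37·5 + 8·4 + 6·4 + 14·3 + 35·4 = 581
Lena: 14·2 + 29·3 + 37·1 + 8·5 + 6·2 + 14·5 + 35·3 = 379
Diego: 14·4 + 29·5 + 37·3 + 8·3 + 6·5 + 14·4 + 35·2 = 492
Fatima: 14·1 + 29·2 + 37·2 + 8·1 + 6·1 + 14·1 + 35·1 = 209
Nadia has the highest Borda score (581).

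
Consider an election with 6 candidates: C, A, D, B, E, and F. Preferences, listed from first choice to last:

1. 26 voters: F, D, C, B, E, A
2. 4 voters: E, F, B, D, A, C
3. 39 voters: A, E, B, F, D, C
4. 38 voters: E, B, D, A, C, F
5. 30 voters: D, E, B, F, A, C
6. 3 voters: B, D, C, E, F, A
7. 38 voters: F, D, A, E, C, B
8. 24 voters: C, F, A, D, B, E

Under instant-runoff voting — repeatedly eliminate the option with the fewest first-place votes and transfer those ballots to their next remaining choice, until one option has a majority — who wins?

Round 1: C 24, A 39, D 30, B 3, E 42, F 64. Eliminate B.
Round 2: C 24, A 39, D 33, E 42, F 64. Eliminate C.
Round 3: A 39, D 33, E 42, F 88. Eliminate D.
Round 4: A 39, E 75, F 88. Eliminate A.
Round 5: E 114, F 88. E has a majority.

E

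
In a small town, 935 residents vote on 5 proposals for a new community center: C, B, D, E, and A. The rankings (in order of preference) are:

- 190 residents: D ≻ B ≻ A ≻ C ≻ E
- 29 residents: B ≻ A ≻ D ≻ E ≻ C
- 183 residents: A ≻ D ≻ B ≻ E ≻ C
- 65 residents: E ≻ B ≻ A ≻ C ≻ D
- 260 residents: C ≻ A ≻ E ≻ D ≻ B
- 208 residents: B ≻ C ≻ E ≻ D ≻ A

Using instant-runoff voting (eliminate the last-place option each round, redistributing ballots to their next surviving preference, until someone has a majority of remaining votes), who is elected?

Round 1: C 260, B 237, D 190, E 65, A 183. Eliminate E.
Round 2: C 260, B 302, D 190, A 183. Eliminate A.
Round 3: C 260, B 302, D 373. Eliminate C.
Round 4: B 302, D 633. D has a majority.

D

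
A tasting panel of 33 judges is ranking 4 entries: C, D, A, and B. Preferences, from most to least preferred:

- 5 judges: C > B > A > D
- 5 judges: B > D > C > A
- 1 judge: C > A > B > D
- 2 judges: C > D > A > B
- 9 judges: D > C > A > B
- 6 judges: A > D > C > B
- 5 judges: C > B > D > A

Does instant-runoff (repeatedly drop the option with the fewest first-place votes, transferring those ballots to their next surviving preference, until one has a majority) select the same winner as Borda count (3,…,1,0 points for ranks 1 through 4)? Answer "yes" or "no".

no

Instant-runoff — R1 C 13, D 9, A 6, B 5 (B out); R2 C 13, D 14, A 6 (A out); R3 C 13, D 20 (D winner). Winner: D.
Borda — scores: C 68, D 58, A 36, B 36. Winner: C.
The two methods disagree.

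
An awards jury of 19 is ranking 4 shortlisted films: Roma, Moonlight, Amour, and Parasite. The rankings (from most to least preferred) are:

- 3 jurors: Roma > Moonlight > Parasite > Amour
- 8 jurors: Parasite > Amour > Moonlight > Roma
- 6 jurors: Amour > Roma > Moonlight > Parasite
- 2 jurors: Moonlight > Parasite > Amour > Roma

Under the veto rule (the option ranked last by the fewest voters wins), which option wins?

Last-place votes: Roma 10, Moonlight 0, Amour 3, Parasite 6.
Moonlight is ranked last by the fewest voters, so Moonlight wins.

Moonlight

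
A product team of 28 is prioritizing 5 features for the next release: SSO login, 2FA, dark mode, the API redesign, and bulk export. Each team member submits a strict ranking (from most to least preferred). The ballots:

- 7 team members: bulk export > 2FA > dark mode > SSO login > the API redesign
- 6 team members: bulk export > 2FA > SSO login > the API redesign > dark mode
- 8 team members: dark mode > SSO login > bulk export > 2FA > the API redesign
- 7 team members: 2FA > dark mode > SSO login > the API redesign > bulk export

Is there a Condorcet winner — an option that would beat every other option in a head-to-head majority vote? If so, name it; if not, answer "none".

none

Checking pairwise contests:
2FA beats SSO login 20–8.
bulk export beats 2FA 21–7.
2FA beats dark mode 20–8.
SSO login beats the API redesign 28–0.
SSO login beats bulk export 15–13.
Every option loses at least one head-to-head, so there is no Condorcet winner.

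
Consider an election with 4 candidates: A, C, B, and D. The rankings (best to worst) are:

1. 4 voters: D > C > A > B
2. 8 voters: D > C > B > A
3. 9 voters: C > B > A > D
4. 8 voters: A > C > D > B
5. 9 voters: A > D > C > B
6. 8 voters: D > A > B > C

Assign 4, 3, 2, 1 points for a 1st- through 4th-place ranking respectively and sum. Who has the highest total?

D

A: 4·2 + 8·1 + 9·2 + 8·4 + 9·4 + 8·3 = 126
C: 4·3 + 8·3 + 9·4 + 8·3 + 9·2 + 8·1 = 122
B: 4·1 + 8·2 + 9·3 + 8·1 + 9·1 + 8·2 = 80
D: 4·4 + 8·4 + 9·1 + 8·2 + 9·3 + 8·4 = 132
D has the highest Borda score (132).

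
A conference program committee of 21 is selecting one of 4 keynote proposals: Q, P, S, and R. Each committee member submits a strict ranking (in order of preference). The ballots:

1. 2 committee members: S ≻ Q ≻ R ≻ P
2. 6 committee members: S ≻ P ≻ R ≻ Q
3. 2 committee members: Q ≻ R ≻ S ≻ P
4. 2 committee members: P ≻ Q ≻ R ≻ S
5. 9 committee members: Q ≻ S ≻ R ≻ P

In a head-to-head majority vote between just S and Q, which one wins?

Voters preferring S to Q: 8; preferring Q to S: 13.
Q wins the head-to-head.

Q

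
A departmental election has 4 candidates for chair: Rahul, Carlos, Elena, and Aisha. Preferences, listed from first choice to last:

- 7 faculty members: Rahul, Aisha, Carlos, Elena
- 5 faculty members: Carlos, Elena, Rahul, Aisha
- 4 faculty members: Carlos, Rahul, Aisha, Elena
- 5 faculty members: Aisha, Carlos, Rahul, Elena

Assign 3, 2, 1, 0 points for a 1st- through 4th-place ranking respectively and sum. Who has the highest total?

Rahul: 7·3 + 5·1 + 4·2 + 5·1 = 39
Carlos: 7·1 + 5·3 + 4·3 + 5·2 = 44
Elena: 7·0 + 5·2 + 4·0 + 5·0 = 10
Aisha: 7·2 + 5·0 + 4·1 + 5·3 = 33
Carlos has the highest Borda score (44).

Carlos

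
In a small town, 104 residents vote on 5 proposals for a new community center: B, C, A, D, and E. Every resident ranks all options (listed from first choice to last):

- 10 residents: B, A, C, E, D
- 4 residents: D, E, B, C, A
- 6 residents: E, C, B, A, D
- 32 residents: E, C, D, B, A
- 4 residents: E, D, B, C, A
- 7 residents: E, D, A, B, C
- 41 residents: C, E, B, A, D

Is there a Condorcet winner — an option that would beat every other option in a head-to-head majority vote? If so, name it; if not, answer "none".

E

E vs B: 94–10 for E.
E vs C: 53–51 for E.
E vs A: 94–10 for E.
E vs D: 100–4 for E.
E beats every other option head-to-head.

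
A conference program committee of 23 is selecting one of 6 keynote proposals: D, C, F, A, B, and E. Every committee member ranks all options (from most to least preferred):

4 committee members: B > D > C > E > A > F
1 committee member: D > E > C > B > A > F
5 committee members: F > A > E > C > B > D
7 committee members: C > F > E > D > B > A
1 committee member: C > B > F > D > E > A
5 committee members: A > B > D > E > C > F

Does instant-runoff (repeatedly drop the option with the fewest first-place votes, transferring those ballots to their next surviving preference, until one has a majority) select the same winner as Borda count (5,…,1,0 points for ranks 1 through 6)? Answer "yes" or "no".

yes

Instant-runoff — R1 D 1, C 8, F 5, A 5, B 4, E 0 (E out); R2 D 1, C 8, F 5, A 5, B 4 (D out); R3 C 9, F 5, A 5, B 4 (B out); R4 C 13, F 5, A 5 (C winner). Winner: C.
Borda — scores: D 52, C 70, F 56, A 50, B 58, E 59. Winner: C.
The two methods agree.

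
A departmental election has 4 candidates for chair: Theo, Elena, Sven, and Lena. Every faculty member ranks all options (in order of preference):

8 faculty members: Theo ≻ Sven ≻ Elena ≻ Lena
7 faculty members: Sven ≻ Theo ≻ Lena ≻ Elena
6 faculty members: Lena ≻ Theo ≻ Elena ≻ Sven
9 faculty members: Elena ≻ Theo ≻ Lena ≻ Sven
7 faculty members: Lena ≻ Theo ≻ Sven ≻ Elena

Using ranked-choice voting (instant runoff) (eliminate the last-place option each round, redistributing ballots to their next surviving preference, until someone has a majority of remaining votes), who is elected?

Round 1: Theo 8, Elena 9, Sven 7, Lena 13. Eliminate Sven.
Round 2: Theo 15, Elena 9, Lena 13. Eliminate Elena.
Round 3: Theo 24, Lena 13. Theo has a majority.

Theo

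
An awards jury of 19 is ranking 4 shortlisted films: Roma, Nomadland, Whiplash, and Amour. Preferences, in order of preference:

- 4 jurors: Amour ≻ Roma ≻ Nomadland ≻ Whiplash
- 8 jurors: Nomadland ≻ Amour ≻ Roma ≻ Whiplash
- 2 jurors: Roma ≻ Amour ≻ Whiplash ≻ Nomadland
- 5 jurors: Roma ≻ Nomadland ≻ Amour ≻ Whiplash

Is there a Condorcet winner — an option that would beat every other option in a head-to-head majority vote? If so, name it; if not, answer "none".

none

Checking pairwise contests:
Amour beats Roma 12–7.
Roma beats Nomadland 11–8.
Roma beats Whiplash 19–0.
Nomadland beats Amour 13–6.
Every option loses at least one head-to-head, so there is no Condorcet winner.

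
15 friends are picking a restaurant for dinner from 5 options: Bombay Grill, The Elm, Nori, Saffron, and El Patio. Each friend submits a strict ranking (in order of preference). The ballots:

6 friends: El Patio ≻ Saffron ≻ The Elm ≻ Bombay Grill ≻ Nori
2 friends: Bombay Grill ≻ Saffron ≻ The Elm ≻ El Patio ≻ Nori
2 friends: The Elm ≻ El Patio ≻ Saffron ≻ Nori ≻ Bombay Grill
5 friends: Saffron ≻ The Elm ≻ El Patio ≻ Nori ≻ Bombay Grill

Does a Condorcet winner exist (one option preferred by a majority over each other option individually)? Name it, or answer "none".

Checking pairwise contests:
The Elm beats Bombay Grill 13–2.
Saffron beats The Elm 13–2.
Bombay Grill beats Nori 8–7.
El Patio beats Saffron 8–7.
The Elm beats El Patio 9–6.
Every option loses at least one head-to-head, so there is no Condorcet winner.

none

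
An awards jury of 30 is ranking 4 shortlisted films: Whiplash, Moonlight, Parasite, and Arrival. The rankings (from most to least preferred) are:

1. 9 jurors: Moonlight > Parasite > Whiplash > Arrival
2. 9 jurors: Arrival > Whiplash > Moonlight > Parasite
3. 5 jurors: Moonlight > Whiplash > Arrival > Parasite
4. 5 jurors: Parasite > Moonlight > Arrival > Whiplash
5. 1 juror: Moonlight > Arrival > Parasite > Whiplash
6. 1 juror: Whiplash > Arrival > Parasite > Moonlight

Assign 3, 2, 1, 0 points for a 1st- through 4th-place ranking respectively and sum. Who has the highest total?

Whiplash: 9·1 + 9·2 + 5·2 + 5·0 + 1·0 + 1·3 = 40
Moonlight: 9·3 + 9·1 + 5·3 + 5·2 + 1·3 + 1·0 = 64
Parasite: 9·2 + 9·0 + 5·0 + 5·3 + 1·1 + 1·1 = 35
Arrival: 9·0 + 9·3 + 5·1 + 5·1 + 1·2 + 1·2 = 41
Moonlight has the highest Borda score (64).

Moonlight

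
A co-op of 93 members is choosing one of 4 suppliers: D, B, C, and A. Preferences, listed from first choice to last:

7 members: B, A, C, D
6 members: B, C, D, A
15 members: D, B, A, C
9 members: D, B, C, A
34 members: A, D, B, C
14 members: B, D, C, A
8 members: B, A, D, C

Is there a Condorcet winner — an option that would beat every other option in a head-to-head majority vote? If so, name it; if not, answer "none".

none

Checking pairwise contests:
A beats D 49–44.
D beats B 58–35.
D beats C 80–13.
B beats A 59–34.
Every option loses at least one head-to-head, so there is no Condorcet winner.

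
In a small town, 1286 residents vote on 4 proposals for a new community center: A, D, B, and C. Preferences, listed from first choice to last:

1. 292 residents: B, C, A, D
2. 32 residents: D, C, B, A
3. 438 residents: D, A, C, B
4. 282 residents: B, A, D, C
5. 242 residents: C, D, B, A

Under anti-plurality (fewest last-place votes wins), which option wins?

Last-place votes: A 274, D 292, B 438, C 282.
A is ranked last by the fewest voters, so A wins.

A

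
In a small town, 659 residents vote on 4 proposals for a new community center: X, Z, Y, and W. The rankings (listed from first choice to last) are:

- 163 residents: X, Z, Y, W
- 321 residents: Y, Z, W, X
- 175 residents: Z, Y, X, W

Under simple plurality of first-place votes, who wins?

First-place votes: X 163, Z 175, Y 321, W 0.
Y has the most first-place votes.

Y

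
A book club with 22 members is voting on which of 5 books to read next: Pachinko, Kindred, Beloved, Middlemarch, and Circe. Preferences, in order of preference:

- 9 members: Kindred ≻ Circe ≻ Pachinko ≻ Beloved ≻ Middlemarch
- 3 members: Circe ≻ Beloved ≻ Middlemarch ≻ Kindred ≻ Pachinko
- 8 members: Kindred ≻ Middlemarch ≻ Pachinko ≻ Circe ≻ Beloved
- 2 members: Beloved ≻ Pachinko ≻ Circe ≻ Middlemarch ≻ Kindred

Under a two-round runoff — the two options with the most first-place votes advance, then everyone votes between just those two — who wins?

Round 1 first-place votes: Pachinko 0, Kindred 17, Beloved 2, Middlemarch 0, Circe 3.
Kindred and Circe advance.
Runoff: Kindred is preferred to Circe by 17 voters; Circe by 5.
Kindred wins the runoff.

Kindred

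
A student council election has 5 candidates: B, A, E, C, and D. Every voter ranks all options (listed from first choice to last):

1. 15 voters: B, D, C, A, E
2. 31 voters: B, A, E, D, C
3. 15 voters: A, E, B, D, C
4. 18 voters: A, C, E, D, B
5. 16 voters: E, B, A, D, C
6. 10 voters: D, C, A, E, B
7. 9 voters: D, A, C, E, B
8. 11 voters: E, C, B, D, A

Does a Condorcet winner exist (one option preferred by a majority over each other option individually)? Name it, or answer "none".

none

Checking pairwise contests:
E beats B 79–46.
B beats A 73–52.
A beats E 98–27.
B beats C 77–48.
B beats D 88–37.
Every option loses at least one head-to-head, so there is no Condorcet winner.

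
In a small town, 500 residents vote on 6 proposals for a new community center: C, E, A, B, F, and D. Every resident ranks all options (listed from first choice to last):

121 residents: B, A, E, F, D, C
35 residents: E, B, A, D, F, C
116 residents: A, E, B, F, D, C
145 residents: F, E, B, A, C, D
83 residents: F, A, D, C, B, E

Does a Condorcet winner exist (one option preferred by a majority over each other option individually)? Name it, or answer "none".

Checking pairwise contests:
E beats C 417–83.
A beats E 320–180.
B beats A 301–199.
E beats B 296–204.
E beats F 272–228.
E beats D 417–83.
Every option loses at least one head-to-head, so there is no Condorcet winner.

none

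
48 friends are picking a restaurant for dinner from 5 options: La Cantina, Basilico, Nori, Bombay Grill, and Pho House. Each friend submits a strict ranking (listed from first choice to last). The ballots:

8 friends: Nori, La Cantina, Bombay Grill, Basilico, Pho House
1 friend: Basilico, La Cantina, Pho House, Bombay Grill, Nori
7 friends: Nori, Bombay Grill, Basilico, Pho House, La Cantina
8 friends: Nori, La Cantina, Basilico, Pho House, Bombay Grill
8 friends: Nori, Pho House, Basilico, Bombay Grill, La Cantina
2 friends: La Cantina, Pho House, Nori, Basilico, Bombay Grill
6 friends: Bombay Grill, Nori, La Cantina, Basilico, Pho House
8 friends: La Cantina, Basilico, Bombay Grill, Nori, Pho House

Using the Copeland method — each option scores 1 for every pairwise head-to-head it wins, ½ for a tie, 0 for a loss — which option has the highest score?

La Cantina: beats Basilico, Bombay Grill, and Pho House; loses to Nori → score 3.
Basilico: beats Bombay Grill and Pho House; loses to La Cantina and Nori → score 2.
Nori: beats La Cantina, Basilico, Bombay Grill, and Pho House → score 4.
Bombay Grill: beats Pho House; loses to La Cantina, Basilico, and Nori → score 1.
Pho House: loses to La Cantina, Basilico, Nori, and Bombay Grill → score 0.
Nori has the best pairwise record.

Nori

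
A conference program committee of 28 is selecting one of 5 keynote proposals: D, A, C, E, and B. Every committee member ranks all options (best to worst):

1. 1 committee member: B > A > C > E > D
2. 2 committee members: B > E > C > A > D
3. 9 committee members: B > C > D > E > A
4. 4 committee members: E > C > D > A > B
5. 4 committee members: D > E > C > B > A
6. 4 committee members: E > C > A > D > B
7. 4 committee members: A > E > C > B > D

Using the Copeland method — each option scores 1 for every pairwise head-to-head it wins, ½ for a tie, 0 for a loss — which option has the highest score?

D: beats A; loses to C, E, and B → score 1.
A: loses to D, C, E, and B → score 0.
C: beats D, A, and B; loses to E → score 3.
E: beats D, A, C, and B → score 4.
B: beats D and A; loses to C and E → score 2.
E has the best pairwise record.

E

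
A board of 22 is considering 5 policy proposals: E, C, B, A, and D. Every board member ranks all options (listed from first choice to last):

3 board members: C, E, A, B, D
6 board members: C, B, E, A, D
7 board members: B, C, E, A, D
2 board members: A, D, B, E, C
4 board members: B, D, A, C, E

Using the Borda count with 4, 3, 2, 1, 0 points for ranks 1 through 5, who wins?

E: 3·3 + 6·2 + 7·2 + 2·1 + 4·0 = 37
C: 3·4 + 6·4 + 7·3 + 2·0 + 4·1 = 61
B: 3·1 + 6·3 + 7·4 + 2·2 + 4·4 = 69
A: 3·2 + 6·1 + 7·1 + 2·4 + 4·2 = 35
D: 3·0 + 6·0 + 7·0 + 2·3 + 4·3 = 18
B has the highest Borda score (69).

B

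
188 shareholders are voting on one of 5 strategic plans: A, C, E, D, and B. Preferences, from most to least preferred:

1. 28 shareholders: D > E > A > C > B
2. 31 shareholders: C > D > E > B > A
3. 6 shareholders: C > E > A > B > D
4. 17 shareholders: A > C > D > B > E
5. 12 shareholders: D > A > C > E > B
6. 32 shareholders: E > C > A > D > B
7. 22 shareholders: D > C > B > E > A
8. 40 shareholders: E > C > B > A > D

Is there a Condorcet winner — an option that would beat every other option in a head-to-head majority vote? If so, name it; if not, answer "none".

none

Checking pairwise contests:
C beats A 131–57.
E beats C 100–88.
D beats E 110–78.
A beats D 95–93.
A beats B 95–93.
Every option loses at least one head-to-head, so there is no Condorcet winner.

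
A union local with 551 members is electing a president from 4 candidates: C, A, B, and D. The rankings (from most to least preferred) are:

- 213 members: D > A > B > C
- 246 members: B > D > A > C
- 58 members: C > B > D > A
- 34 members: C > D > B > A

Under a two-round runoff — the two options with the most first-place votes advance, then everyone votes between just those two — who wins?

Round 1 first-place votes: C 92, A 0, B 246, D 213.
B and D advance.
Runoff: B is preferred to D by 304 voters; D by 247.
B wins the runoff.

B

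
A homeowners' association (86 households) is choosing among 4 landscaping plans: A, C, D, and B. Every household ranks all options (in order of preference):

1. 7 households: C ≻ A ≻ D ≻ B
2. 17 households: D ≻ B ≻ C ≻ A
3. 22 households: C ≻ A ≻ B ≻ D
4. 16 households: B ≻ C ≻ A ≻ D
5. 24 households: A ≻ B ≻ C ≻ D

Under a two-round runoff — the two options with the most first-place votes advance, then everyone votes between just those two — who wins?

Round 1 first-place votes: A 24, C 29, D 17, B 16.
C and A advance.
Runoff: C is preferred to A by 62 voters; A by 24.
C wins the runoff.

C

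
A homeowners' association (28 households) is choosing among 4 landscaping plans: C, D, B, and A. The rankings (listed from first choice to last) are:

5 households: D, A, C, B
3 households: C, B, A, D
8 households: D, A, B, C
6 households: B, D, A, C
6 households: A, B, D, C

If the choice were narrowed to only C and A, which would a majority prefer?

A

Voters preferring C to A: 3; preferring A to C: 25.
A wins the head-to-head.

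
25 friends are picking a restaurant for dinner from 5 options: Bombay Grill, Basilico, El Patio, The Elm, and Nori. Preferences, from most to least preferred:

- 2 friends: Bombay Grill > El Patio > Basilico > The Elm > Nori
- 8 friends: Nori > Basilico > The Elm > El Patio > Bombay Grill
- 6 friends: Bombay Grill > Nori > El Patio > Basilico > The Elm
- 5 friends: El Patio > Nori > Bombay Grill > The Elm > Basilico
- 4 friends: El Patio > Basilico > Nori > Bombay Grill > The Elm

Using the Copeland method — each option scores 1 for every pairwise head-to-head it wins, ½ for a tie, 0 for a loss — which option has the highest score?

Nori

Bombay Grill: beats Basilico and The Elm; loses to El Patio and Nori → score 2.
Basilico: beats The Elm; loses to Bombay Grill, El Patio, and Nori → score 1.
El Patio: beats Bombay Grill, Basilico, and The Elm; loses to Nori → score 3.
The Elm: loses to Bombay Grill, Basilico, El Patio, and Nori → score 0.
Nori: beats Bombay Grill, Basilico, El Patio, and The Elm → score 4.
Nori has the best pairwise record.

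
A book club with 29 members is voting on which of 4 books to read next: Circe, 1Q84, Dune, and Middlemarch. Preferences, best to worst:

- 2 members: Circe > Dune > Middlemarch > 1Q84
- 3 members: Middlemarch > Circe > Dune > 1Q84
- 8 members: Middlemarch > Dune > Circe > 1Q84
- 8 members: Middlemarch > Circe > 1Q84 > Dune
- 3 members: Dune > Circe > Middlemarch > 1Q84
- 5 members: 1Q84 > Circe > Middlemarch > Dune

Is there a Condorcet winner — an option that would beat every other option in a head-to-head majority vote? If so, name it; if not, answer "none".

Middlemarch

Middlemarch vs Circe: 19–10 for Middlemarch.
Middlemarch vs 1Q84: 24–5 for Middlemarch.
Middlemarch vs Dune: 24–5 for Middlemarch.
Middlemarch beats every other option head-to-head.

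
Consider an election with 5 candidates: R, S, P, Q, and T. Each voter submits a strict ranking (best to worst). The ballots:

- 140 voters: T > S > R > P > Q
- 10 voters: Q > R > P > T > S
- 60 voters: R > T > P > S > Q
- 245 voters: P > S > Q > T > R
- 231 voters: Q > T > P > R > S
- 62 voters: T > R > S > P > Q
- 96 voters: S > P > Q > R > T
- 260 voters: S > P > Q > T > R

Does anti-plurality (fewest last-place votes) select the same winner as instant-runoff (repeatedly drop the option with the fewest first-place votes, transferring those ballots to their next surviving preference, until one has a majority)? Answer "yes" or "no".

no

Anti-plurality — last-place votes: R 505, S 241, P 0, Q 262, T 96. Winner: P.
Instant-runoff — R1 R 60, S 356, P 245, Q 241, T 202 (R out); R2 S 356, P 245, Q 241, T 262 (Q out); R3 S 356, P 255, T 493 (P out); R4 S 601, T 503 (S winner). Winner: S.
The two methods disagree.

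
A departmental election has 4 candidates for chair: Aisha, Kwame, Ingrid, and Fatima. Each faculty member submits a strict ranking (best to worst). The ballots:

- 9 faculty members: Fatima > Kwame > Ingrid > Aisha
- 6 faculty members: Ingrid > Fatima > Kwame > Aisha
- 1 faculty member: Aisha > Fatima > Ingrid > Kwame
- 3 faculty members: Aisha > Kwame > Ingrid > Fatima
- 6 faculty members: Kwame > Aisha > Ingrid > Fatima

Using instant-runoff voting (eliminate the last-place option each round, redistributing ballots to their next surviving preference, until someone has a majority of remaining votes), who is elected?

Fatima

Round 1: Aisha 4, Kwame 6, Ingrid 6, Fatima 9. Eliminate Aisha.
Round 2: Kwame 9, Ingrid 6, Fatima 10. Eliminate Ingrid.
Round 3: Kwame 9, Fatima 16. Fatima has a majority.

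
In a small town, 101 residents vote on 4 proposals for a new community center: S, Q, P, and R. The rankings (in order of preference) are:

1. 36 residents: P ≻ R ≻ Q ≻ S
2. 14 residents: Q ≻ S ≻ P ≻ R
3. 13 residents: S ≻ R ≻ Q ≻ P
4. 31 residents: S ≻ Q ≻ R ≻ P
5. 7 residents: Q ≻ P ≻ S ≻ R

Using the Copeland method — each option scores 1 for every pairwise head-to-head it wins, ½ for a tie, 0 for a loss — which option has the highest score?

S: beats P and R; loses to Q → score 2.
Q: beats S, P, and R → score 3.
P: beats R; loses to S and Q → score 1.
R: loses to S, Q, and P → score 0.
Q has the best pairwise record.

Q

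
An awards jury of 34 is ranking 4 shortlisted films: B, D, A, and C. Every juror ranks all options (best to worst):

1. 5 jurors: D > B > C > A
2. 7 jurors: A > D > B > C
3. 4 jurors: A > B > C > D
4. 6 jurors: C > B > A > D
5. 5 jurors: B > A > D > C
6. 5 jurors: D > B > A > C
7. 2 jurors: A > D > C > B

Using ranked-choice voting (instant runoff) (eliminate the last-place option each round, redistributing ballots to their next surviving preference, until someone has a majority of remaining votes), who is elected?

A

Round 1: B 5, D 10, A 13, C 6. Eliminate B.
Round 2: D 10, A 18, C 6. A has a majority.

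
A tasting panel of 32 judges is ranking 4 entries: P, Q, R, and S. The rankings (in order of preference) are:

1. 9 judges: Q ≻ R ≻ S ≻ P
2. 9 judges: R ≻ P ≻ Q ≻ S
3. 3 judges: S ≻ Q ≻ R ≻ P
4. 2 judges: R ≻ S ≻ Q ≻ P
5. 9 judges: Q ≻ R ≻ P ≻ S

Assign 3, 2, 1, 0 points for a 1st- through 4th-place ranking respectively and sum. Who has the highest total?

P: 9·0 + 9·2 + 3·0 + 2·0 + 9·1 = 27
Q: 9·3 + 9·1 + 3·2 + 2·1 + 9·3 = 71
R: 9·2 + 9·3 + 3·1 + 2·3 + 9·2 = 72
S: 9·1 + 9·0 + 3·3 + 2·2 + 9·0 = 22
R has the highest Borda score (72).

R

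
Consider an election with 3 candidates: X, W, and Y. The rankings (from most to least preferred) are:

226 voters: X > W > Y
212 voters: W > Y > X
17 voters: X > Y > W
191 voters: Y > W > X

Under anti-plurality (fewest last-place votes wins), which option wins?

Last-place votes: X 403, W 17, Y 226.
W is ranked last by the fewest voters, so W wins.

W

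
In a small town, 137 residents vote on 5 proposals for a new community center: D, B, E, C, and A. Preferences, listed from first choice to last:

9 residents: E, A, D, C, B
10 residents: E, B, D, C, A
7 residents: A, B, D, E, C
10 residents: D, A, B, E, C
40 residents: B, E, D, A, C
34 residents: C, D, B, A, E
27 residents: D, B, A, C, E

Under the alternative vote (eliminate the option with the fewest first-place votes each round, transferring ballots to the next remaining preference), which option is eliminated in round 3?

Round 1: D 37, B 40, E 19, C 34, A 7. Eliminate A.
Round 2: D 37, B 47, E 19, C 34. Eliminate E.
Round 3: D 46, B 57, C 34. Eliminate C.

C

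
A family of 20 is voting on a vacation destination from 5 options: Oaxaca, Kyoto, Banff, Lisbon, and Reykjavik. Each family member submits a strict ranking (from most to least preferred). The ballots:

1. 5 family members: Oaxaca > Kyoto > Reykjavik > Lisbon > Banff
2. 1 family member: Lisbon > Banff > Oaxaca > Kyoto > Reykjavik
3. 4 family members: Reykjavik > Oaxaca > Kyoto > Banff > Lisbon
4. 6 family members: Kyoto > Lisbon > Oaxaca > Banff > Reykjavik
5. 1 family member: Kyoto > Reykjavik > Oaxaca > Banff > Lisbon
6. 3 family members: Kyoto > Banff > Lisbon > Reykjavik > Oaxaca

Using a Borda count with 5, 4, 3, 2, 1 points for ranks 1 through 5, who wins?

Kyoto

Oaxaca: 5·5 + 1·3 + 4·4 + 6·3 + 1·3 + 3·1 = 68
Kyoto: 5·4 + 1·2 + 4·3 + 6·5 + 1·5 + 3·5 = 84
Banff: 5·1 + 1·4 + 4·2 + 6·2 + 1·2 + 3·4 = 43
Lisbon: 5·2 + 1·5 + 4·1 + 6·4 + 1·1 + 3·3 = 53
Reykjavik: 5·3 + 1·1 + 4·5 + 6·1 + 1·4 + 3·2 = 52
Kyoto has the highest Borda score (84).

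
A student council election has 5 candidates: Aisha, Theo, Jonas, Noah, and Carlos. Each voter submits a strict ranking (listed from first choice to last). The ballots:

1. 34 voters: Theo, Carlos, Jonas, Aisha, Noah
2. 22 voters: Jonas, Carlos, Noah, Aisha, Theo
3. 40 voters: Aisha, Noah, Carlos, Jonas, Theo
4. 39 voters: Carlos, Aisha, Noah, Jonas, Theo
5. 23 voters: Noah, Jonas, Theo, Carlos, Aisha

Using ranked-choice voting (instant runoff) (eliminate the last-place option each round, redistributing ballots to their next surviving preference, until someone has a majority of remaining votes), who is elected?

Carlos

Round 1: Aisha 40, Theo 34, Jonas 22, Noah 23, Carlos 39. Eliminate Jonas.
Round 2: Aisha 40, Theo 34, Noah 23, Carlos 61. Eliminate Noah.
Round 3: Aisha 40, Theo 57, Carlos 61. Eliminate Aisha.
Round 4: Theo 57, Carlos 101. Carlos has a majority.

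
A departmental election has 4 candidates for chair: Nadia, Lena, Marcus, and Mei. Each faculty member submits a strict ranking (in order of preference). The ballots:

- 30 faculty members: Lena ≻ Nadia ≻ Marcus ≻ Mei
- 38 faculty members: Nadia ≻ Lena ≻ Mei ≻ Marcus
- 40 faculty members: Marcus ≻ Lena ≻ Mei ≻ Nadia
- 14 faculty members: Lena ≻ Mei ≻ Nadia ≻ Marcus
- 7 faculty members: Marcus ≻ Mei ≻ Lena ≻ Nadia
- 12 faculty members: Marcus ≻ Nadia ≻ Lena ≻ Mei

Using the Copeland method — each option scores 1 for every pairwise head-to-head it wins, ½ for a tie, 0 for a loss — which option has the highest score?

Lena

Nadia: beats Marcus and Mei; loses to Lena → score 2.
Lena: beats Nadia, Marcus, and Mei → score 3.
Marcus: beats Mei; loses to Nadia and Lena → score 1.
Mei: loses to Nadia, Lena, and Marcus → score 0.
Lena has the best pairwise record.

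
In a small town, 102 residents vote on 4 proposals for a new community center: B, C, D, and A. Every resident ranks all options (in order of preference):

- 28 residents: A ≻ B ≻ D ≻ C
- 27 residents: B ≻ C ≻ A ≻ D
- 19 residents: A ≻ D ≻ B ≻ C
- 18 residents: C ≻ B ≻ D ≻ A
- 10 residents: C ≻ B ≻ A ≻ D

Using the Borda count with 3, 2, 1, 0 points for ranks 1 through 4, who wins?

B: 28·2 + 27·3 + 19·1 + 18·2 + 10·2 = 212
C: 28·0 + 27·2 + 19·0 + 18·3 + 10·3 = 138
D: 28·1 + 27·0 + 19·2 + 18·1 + 10·0 = 84
A: 28·3 + 27·1 + 19·3 + 18·0 + 10·1 = 178
B has the highest Borda score (212).

B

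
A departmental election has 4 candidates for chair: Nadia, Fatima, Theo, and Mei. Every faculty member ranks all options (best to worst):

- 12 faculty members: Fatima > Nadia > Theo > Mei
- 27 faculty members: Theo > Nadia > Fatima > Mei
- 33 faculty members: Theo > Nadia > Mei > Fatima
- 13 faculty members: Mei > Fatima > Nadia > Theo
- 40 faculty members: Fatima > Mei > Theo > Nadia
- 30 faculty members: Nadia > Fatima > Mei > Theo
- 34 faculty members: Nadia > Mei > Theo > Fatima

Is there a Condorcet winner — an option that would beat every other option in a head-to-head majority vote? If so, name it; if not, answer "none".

none

Checking pairwise contests:
Theo beats Nadia 100–89.
Nadia beats Fatima 124–65.
Fatima beats Theo 95–94.
Nadia beats Mei 136–53.
Every option loses at least one head-to-head, so there is no Condorcet winner.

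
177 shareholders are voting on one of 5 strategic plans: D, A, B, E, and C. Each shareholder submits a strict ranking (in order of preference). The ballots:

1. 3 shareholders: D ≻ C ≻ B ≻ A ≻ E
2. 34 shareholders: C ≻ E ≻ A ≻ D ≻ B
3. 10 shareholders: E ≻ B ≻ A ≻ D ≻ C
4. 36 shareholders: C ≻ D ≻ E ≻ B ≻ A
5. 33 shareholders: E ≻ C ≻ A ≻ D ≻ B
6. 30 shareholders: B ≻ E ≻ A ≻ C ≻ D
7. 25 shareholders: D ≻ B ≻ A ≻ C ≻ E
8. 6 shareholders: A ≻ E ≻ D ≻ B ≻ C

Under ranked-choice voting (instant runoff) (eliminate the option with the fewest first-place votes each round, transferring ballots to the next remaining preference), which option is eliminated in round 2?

D

Round 1: D 28, A 6, B 30, E 43, C 70. Eliminate A.
Round 2: D 28, B 30, E 49, C 70. Eliminate D.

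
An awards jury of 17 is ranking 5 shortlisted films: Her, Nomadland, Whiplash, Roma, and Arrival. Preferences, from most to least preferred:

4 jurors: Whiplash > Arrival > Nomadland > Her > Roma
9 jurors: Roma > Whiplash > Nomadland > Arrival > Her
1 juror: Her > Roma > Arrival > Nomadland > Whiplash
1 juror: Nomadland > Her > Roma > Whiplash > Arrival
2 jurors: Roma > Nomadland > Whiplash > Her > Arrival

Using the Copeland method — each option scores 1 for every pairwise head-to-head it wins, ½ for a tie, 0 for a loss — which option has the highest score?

Roma

Her: loses to Nomadland, Whiplash, Roma, and Arrival → score 0.
Nomadland: beats Her and Arrival; loses to Whiplash and Roma → score 2.
Whiplash: beats Her, Nomadland, and Arrival; loses to Roma → score 3.
Roma: beats Her, Nomadland, Whiplash, and Arrival → score 4.
Arrival: beats Her; loses to Nomadland, Whiplash, and Roma → score 1.
Roma has the best pairwise record.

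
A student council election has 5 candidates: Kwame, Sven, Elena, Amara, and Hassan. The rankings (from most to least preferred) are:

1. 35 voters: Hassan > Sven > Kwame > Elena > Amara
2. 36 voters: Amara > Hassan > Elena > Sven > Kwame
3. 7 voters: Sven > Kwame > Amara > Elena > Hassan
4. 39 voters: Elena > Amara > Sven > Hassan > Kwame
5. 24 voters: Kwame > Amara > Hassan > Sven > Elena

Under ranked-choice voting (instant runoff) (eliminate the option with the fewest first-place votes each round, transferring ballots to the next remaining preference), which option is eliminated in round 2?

Kwame

Round 1: Kwame 24, Sven 7, Elena 39, Amara 36, Hassan 35. Eliminate Sven.
Round 2: Kwame 31, Elena 39, Amara 36, Hassan 35. Eliminate Kwame.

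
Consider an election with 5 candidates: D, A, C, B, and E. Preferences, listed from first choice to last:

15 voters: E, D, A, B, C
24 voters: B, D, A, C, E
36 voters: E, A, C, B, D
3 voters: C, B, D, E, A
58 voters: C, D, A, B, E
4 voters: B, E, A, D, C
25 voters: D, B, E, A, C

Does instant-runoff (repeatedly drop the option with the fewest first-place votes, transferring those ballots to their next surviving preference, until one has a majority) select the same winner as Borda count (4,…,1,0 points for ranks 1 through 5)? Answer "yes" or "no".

Instant-runoff — R1 D 25, A 0, C 61, B 28, E 51 (A out); R2 D 25, C 61, B 28, E 51 (D out); R3 C 61, B 53, E 51 (E out); R4 C 97, B 68 (C winner). Winner: C.
Borda — scores: D 401, A 335, C 340, B 305, E 269. Winner: D.
The two methods disagree.

no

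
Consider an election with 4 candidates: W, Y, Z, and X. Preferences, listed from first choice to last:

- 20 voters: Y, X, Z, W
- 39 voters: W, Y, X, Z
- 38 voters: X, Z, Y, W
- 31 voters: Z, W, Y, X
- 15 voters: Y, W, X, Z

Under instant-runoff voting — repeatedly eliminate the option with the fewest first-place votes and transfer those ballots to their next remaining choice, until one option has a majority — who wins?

W

Round 1: W 39, Y 35, Z 31, X 38. Eliminate Z.
Round 2: W 70, Y 35, X 38. Eliminate Y.
Round 3: W 85, X 58. W has a majority.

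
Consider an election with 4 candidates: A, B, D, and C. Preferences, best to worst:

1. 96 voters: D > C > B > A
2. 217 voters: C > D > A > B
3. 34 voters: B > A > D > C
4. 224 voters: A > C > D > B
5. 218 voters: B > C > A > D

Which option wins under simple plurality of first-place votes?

B

First-place votes: A 224, B 252, D 96, C 217.
B has the most first-place votes.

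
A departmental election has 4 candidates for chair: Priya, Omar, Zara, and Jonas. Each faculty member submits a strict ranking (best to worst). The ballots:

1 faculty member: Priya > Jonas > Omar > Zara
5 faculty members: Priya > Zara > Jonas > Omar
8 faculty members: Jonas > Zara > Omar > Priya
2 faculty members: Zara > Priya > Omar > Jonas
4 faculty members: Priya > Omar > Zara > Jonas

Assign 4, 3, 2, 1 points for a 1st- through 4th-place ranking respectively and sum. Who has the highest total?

Zara

Priya: 1·4 + 5·4 + 8·1 + 2·3 + 4·4 = 54
Omar: 1·2 + 5·1 + 8·2 + 2·2 + 4·3 = 39
Zara: 1·1 + 5·3 + 8·3 + 2·4 + 4·2 = 56
Jonas: 1·3 + 5·2 + 8·4 + 2·1 + 4·1 = 51
Zara has the highest Borda score (56).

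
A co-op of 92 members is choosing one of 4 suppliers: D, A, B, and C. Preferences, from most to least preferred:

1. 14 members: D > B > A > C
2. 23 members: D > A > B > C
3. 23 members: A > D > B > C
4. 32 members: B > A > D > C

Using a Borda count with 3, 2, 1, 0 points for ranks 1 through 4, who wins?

D: 14·3 + 23·3 + 23·2 + 32·1 = 189
A: 14·1 + 23·2 + 23·3 + 32·2 = 193
B: 14·2 + 23·1 + 23·1 + 32·3 = 170
C: 14·0 + 23·0 + 23·0 + 32·0 = 0
A has the highest Borda score (193).

A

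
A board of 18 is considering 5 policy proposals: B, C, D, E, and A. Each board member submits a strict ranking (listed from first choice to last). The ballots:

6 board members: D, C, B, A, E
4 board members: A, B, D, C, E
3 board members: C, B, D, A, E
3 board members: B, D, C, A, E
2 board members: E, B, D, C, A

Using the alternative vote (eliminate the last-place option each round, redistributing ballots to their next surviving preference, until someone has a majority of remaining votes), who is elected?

Round 1: B 3, C 3, D 6, E 2, A 4. Eliminate E.
Round 2: B 5, C 3, D 6, A 4. Eliminate C.
Round 3: B 8, D 6, A 4. Eliminate A.
Round 4: B 12, D 6. B has a majority.

B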